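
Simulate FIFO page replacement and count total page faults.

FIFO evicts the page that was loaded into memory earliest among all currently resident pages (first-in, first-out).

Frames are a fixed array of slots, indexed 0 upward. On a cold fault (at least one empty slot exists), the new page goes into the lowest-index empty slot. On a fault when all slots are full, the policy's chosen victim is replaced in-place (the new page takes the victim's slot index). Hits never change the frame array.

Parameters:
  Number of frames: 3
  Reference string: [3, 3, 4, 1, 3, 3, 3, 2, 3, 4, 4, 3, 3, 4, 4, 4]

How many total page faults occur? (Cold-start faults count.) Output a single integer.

Answer: 6

Derivation:
Step 0: ref 3 → FAULT, frames=[3,-,-]
Step 1: ref 3 → HIT, frames=[3,-,-]
Step 2: ref 4 → FAULT, frames=[3,4,-]
Step 3: ref 1 → FAULT, frames=[3,4,1]
Step 4: ref 3 → HIT, frames=[3,4,1]
Step 5: ref 3 → HIT, frames=[3,4,1]
Step 6: ref 3 → HIT, frames=[3,4,1]
Step 7: ref 2 → FAULT (evict 3), frames=[2,4,1]
Step 8: ref 3 → FAULT (evict 4), frames=[2,3,1]
Step 9: ref 4 → FAULT (evict 1), frames=[2,3,4]
Step 10: ref 4 → HIT, frames=[2,3,4]
Step 11: ref 3 → HIT, frames=[2,3,4]
Step 12: ref 3 → HIT, frames=[2,3,4]
Step 13: ref 4 → HIT, frames=[2,3,4]
Step 14: ref 4 → HIT, frames=[2,3,4]
Step 15: ref 4 → HIT, frames=[2,3,4]
Total faults: 6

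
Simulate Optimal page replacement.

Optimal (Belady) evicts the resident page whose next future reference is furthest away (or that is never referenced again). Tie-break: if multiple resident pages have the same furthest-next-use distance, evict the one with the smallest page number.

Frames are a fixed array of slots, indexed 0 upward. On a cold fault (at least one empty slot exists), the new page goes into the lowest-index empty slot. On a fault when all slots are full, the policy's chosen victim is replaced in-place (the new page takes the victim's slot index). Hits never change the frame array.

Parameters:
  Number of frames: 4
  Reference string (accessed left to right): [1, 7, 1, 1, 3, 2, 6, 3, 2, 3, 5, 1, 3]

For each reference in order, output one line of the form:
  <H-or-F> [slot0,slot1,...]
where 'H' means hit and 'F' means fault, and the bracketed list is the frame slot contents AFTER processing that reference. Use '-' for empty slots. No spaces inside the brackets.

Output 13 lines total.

F [1,-,-,-]
F [1,7,-,-]
H [1,7,-,-]
H [1,7,-,-]
F [1,7,3,-]
F [1,7,3,2]
F [1,6,3,2]
H [1,6,3,2]
H [1,6,3,2]
H [1,6,3,2]
F [1,6,3,5]
H [1,6,3,5]
H [1,6,3,5]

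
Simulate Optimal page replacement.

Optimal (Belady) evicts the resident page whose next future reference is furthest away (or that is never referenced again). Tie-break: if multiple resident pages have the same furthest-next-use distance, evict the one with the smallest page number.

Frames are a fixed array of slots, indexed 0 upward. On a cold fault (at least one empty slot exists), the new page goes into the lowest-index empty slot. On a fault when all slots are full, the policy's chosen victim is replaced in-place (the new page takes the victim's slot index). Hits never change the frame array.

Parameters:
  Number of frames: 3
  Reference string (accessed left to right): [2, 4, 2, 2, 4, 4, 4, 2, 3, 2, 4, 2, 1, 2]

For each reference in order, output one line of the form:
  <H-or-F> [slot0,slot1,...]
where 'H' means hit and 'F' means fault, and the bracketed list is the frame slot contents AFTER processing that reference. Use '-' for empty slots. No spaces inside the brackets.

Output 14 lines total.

F [2,-,-]
F [2,4,-]
H [2,4,-]
H [2,4,-]
H [2,4,-]
H [2,4,-]
H [2,4,-]
H [2,4,-]
F [2,4,3]
H [2,4,3]
H [2,4,3]
H [2,4,3]
F [2,4,1]
H [2,4,1]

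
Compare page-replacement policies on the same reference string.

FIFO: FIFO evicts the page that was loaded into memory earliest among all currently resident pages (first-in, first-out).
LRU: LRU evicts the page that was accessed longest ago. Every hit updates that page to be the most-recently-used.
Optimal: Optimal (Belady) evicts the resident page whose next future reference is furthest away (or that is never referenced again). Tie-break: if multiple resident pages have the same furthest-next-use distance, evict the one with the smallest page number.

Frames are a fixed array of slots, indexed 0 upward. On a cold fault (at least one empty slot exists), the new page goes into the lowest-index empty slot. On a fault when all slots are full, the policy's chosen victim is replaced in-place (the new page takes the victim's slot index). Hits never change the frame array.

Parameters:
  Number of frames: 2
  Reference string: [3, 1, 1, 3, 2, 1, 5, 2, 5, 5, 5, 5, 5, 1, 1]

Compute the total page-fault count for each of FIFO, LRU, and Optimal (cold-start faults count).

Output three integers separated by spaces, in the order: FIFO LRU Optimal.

Answer: 5 7 5

Derivation:
--- FIFO ---
  step 0: ref 3 -> FAULT, frames=[3,-] (faults so far: 1)
  step 1: ref 1 -> FAULT, frames=[3,1] (faults so far: 2)
  step 2: ref 1 -> HIT, frames=[3,1] (faults so far: 2)
  step 3: ref 3 -> HIT, frames=[3,1] (faults so far: 2)
  step 4: ref 2 -> FAULT, evict 3, frames=[2,1] (faults so far: 3)
  step 5: ref 1 -> HIT, frames=[2,1] (faults so far: 3)
  step 6: ref 5 -> FAULT, evict 1, frames=[2,5] (faults so far: 4)
  step 7: ref 2 -> HIT, frames=[2,5] (faults so far: 4)
  step 8: ref 5 -> HIT, frames=[2,5] (faults so far: 4)
  step 9: ref 5 -> HIT, frames=[2,5] (faults so far: 4)
  step 10: ref 5 -> HIT, frames=[2,5] (faults so far: 4)
  step 11: ref 5 -> HIT, frames=[2,5] (faults so far: 4)
  step 12: ref 5 -> HIT, frames=[2,5] (faults so far: 4)
  step 13: ref 1 -> FAULT, evict 2, frames=[1,5] (faults so far: 5)
  step 14: ref 1 -> HIT, frames=[1,5] (faults so far: 5)
  FIFO total faults: 5
--- LRU ---
  step 0: ref 3 -> FAULT, frames=[3,-] (faults so far: 1)
  step 1: ref 1 -> FAULT, frames=[3,1] (faults so far: 2)
  step 2: ref 1 -> HIT, frames=[3,1] (faults so far: 2)
  step 3: ref 3 -> HIT, frames=[3,1] (faults so far: 2)
  step 4: ref 2 -> FAULT, evict 1, frames=[3,2] (faults so far: 3)
  step 5: ref 1 -> FAULT, evict 3, frames=[1,2] (faults so far: 4)
  step 6: ref 5 -> FAULT, evict 2, frames=[1,5] (faults so far: 5)
  step 7: ref 2 -> FAULT, evict 1, frames=[2,5] (faults so far: 6)
  step 8: ref 5 -> HIT, frames=[2,5] (faults so far: 6)
  step 9: ref 5 -> HIT, frames=[2,5] (faults so far: 6)
  step 10: ref 5 -> HIT, frames=[2,5] (faults so far: 6)
  step 11: ref 5 -> HIT, frames=[2,5] (faults so far: 6)
  step 12: ref 5 -> HIT, frames=[2,5] (faults so far: 6)
  step 13: ref 1 -> FAULT, evict 2, frames=[1,5] (faults so far: 7)
  step 14: ref 1 -> HIT, frames=[1,5] (faults so far: 7)
  LRU total faults: 7
--- Optimal ---
  step 0: ref 3 -> FAULT, frames=[3,-] (faults so far: 1)
  step 1: ref 1 -> FAULT, frames=[3,1] (faults so far: 2)
  step 2: ref 1 -> HIT, frames=[3,1] (faults so far: 2)
  step 3: ref 3 -> HIT, frames=[3,1] (faults so far: 2)
  step 4: ref 2 -> FAULT, evict 3, frames=[2,1] (faults so far: 3)
  step 5: ref 1 -> HIT, frames=[2,1] (faults so far: 3)
  step 6: ref 5 -> FAULT, evict 1, frames=[2,5] (faults so far: 4)
  step 7: ref 2 -> HIT, frames=[2,5] (faults so far: 4)
  step 8: ref 5 -> HIT, frames=[2,5] (faults so far: 4)
  step 9: ref 5 -> HIT, frames=[2,5] (faults so far: 4)
  step 10: ref 5 -> HIT, frames=[2,5] (faults so far: 4)
  step 11: ref 5 -> HIT, frames=[2,5] (faults so far: 4)
  step 12: ref 5 -> HIT, frames=[2,5] (faults so far: 4)
  step 13: ref 1 -> FAULT, evict 2, frames=[1,5] (faults so far: 5)
  step 14: ref 1 -> HIT, frames=[1,5] (faults so far: 5)
  Optimal total faults: 5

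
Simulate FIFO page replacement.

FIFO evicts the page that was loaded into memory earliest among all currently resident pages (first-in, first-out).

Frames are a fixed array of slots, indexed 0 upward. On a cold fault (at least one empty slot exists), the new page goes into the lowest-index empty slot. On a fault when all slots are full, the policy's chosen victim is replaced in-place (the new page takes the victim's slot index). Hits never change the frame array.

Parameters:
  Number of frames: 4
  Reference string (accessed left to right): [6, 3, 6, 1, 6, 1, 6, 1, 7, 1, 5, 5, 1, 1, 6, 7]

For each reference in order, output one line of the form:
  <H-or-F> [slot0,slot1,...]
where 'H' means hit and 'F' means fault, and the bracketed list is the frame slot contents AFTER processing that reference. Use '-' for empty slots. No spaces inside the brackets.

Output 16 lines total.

F [6,-,-,-]
F [6,3,-,-]
H [6,3,-,-]
F [6,3,1,-]
H [6,3,1,-]
H [6,3,1,-]
H [6,3,1,-]
H [6,3,1,-]
F [6,3,1,7]
H [6,3,1,7]
F [5,3,1,7]
H [5,3,1,7]
H [5,3,1,7]
H [5,3,1,7]
F [5,6,1,7]
H [5,6,1,7]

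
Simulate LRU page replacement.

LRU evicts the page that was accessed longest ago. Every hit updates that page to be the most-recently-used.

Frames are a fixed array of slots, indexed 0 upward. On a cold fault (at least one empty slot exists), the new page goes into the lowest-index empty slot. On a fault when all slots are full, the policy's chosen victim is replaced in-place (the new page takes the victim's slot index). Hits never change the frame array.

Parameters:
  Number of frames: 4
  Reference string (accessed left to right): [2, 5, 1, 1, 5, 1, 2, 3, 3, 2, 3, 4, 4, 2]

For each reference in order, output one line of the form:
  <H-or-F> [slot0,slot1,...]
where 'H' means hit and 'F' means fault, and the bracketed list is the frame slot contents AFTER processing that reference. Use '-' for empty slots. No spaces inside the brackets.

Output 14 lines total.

F [2,-,-,-]
F [2,5,-,-]
F [2,5,1,-]
H [2,5,1,-]
H [2,5,1,-]
H [2,5,1,-]
H [2,5,1,-]
F [2,5,1,3]
H [2,5,1,3]
H [2,5,1,3]
H [2,5,1,3]
F [2,4,1,3]
H [2,4,1,3]
H [2,4,1,3]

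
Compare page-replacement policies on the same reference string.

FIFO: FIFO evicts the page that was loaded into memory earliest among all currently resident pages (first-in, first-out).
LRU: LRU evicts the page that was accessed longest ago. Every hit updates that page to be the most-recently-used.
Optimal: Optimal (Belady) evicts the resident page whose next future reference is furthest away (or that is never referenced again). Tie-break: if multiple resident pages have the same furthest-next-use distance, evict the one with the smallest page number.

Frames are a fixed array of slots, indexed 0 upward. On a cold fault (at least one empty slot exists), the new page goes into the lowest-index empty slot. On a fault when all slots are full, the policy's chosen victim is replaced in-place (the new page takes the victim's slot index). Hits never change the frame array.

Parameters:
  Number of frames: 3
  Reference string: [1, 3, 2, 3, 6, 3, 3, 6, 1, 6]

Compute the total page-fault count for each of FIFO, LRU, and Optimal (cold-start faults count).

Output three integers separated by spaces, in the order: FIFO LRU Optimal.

Answer: 5 5 4

Derivation:
--- FIFO ---
  step 0: ref 1 -> FAULT, frames=[1,-,-] (faults so far: 1)
  step 1: ref 3 -> FAULT, frames=[1,3,-] (faults so far: 2)
  step 2: ref 2 -> FAULT, frames=[1,3,2] (faults so far: 3)
  step 3: ref 3 -> HIT, frames=[1,3,2] (faults so far: 3)
  step 4: ref 6 -> FAULT, evict 1, frames=[6,3,2] (faults so far: 4)
  step 5: ref 3 -> HIT, frames=[6,3,2] (faults so far: 4)
  step 6: ref 3 -> HIT, frames=[6,3,2] (faults so far: 4)
  step 7: ref 6 -> HIT, frames=[6,3,2] (faults so far: 4)
  step 8: ref 1 -> FAULT, evict 3, frames=[6,1,2] (faults so far: 5)
  step 9: ref 6 -> HIT, frames=[6,1,2] (faults so far: 5)
  FIFO total faults: 5
--- LRU ---
  step 0: ref 1 -> FAULT, frames=[1,-,-] (faults so far: 1)
  step 1: ref 3 -> FAULT, frames=[1,3,-] (faults so far: 2)
  step 2: ref 2 -> FAULT, frames=[1,3,2] (faults so far: 3)
  step 3: ref 3 -> HIT, frames=[1,3,2] (faults so far: 3)
  step 4: ref 6 -> FAULT, evict 1, frames=[6,3,2] (faults so far: 4)
  step 5: ref 3 -> HIT, frames=[6,3,2] (faults so far: 4)
  step 6: ref 3 -> HIT, frames=[6,3,2] (faults so far: 4)
  step 7: ref 6 -> HIT, frames=[6,3,2] (faults so far: 4)
  step 8: ref 1 -> FAULT, evict 2, frames=[6,3,1] (faults so far: 5)
  step 9: ref 6 -> HIT, frames=[6,3,1] (faults so far: 5)
  LRU total faults: 5
--- Optimal ---
  step 0: ref 1 -> FAULT, frames=[1,-,-] (faults so far: 1)
  step 1: ref 3 -> FAULT, frames=[1,3,-] (faults so far: 2)
  step 2: ref 2 -> FAULT, frames=[1,3,2] (faults so far: 3)
  step 3: ref 3 -> HIT, frames=[1,3,2] (faults so far: 3)
  step 4: ref 6 -> FAULT, evict 2, frames=[1,3,6] (faults so far: 4)
  step 5: ref 3 -> HIT, frames=[1,3,6] (faults so far: 4)
  step 6: ref 3 -> HIT, frames=[1,3,6] (faults so far: 4)
  step 7: ref 6 -> HIT, frames=[1,3,6] (faults so far: 4)
  step 8: ref 1 -> HIT, frames=[1,3,6] (faults so far: 4)
  step 9: ref 6 -> HIT, frames=[1,3,6] (faults so far: 4)
  Optimal total faults: 4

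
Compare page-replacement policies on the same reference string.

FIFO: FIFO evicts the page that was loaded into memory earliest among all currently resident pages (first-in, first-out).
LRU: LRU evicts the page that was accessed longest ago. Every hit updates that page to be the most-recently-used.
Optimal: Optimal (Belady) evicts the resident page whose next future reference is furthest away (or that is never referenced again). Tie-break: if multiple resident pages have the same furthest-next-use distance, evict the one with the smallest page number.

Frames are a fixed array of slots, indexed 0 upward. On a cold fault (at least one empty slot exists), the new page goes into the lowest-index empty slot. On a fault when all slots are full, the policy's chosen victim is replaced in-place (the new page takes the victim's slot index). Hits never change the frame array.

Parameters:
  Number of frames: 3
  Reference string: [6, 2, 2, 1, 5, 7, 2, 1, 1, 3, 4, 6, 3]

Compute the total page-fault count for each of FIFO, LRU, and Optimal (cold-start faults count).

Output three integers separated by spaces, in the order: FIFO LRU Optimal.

--- FIFO ---
  step 0: ref 6 -> FAULT, frames=[6,-,-] (faults so far: 1)
  step 1: ref 2 -> FAULT, frames=[6,2,-] (faults so far: 2)
  step 2: ref 2 -> HIT, frames=[6,2,-] (faults so far: 2)
  step 3: ref 1 -> FAULT, frames=[6,2,1] (faults so far: 3)
  step 4: ref 5 -> FAULT, evict 6, frames=[5,2,1] (faults so far: 4)
  step 5: ref 7 -> FAULT, evict 2, frames=[5,7,1] (faults so far: 5)
  step 6: ref 2 -> FAULT, evict 1, frames=[5,7,2] (faults so far: 6)
  step 7: ref 1 -> FAULT, evict 5, frames=[1,7,2] (faults so far: 7)
  step 8: ref 1 -> HIT, frames=[1,7,2] (faults so far: 7)
  step 9: ref 3 -> FAULT, evict 7, frames=[1,3,2] (faults so far: 8)
  step 10: ref 4 -> FAULT, evict 2, frames=[1,3,4] (faults so far: 9)
  step 11: ref 6 -> FAULT, evict 1, frames=[6,3,4] (faults so far: 10)
  step 12: ref 3 -> HIT, frames=[6,3,4] (faults so far: 10)
  FIFO total faults: 10
--- LRU ---
  step 0: ref 6 -> FAULT, frames=[6,-,-] (faults so far: 1)
  step 1: ref 2 -> FAULT, frames=[6,2,-] (faults so far: 2)
  step 2: ref 2 -> HIT, frames=[6,2,-] (faults so far: 2)
  step 3: ref 1 -> FAULT, frames=[6,2,1] (faults so far: 3)
  step 4: ref 5 -> FAULT, evict 6, frames=[5,2,1] (faults so far: 4)
  step 5: ref 7 -> FAULT, evict 2, frames=[5,7,1] (faults so far: 5)
  step 6: ref 2 -> FAULT, evict 1, frames=[5,7,2] (faults so far: 6)
  step 7: ref 1 -> FAULT, evict 5, frames=[1,7,2] (faults so far: 7)
  step 8: ref 1 -> HIT, frames=[1,7,2] (faults so far: 7)
  step 9: ref 3 -> FAULT, evict 7, frames=[1,3,2] (faults so far: 8)
  step 10: ref 4 -> FAULT, evict 2, frames=[1,3,4] (faults so far: 9)
  step 11: ref 6 -> FAULT, evict 1, frames=[6,3,4] (faults so far: 10)
  step 12: ref 3 -> HIT, frames=[6,3,4] (faults so far: 10)
  LRU total faults: 10
--- Optimal ---
  step 0: ref 6 -> FAULT, frames=[6,-,-] (faults so far: 1)
  step 1: ref 2 -> FAULT, frames=[6,2,-] (faults so far: 2)
  step 2: ref 2 -> HIT, frames=[6,2,-] (faults so far: 2)
  step 3: ref 1 -> FAULT, frames=[6,2,1] (faults so far: 3)
  step 4: ref 5 -> FAULT, evict 6, frames=[5,2,1] (faults so far: 4)
  step 5: ref 7 -> FAULT, evict 5, frames=[7,2,1] (faults so far: 5)
  step 6: ref 2 -> HIT, frames=[7,2,1] (faults so far: 5)
  step 7: ref 1 -> HIT, frames=[7,2,1] (faults so far: 5)
  step 8: ref 1 -> HIT, frames=[7,2,1] (faults so far: 5)
  step 9: ref 3 -> FAULT, evict 1, frames=[7,2,3] (faults so far: 6)
  step 10: ref 4 -> FAULT, evict 2, frames=[7,4,3] (faults so far: 7)
  step 11: ref 6 -> FAULT, evict 4, frames=[7,6,3] (faults so far: 8)
  step 12: ref 3 -> HIT, frames=[7,6,3] (faults so far: 8)
  Optimal total faults: 8

Answer: 10 10 8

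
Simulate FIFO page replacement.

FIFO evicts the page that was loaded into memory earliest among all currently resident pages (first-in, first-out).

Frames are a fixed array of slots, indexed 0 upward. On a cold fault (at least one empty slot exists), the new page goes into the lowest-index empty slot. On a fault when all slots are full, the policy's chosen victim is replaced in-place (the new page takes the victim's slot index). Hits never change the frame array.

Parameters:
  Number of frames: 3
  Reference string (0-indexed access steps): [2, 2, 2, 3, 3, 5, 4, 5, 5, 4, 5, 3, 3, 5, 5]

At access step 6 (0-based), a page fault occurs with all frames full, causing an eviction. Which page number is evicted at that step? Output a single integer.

Step 0: ref 2 -> FAULT, frames=[2,-,-]
Step 1: ref 2 -> HIT, frames=[2,-,-]
Step 2: ref 2 -> HIT, frames=[2,-,-]
Step 3: ref 3 -> FAULT, frames=[2,3,-]
Step 4: ref 3 -> HIT, frames=[2,3,-]
Step 5: ref 5 -> FAULT, frames=[2,3,5]
Step 6: ref 4 -> FAULT, evict 2, frames=[4,3,5]
At step 6: evicted page 2

Answer: 2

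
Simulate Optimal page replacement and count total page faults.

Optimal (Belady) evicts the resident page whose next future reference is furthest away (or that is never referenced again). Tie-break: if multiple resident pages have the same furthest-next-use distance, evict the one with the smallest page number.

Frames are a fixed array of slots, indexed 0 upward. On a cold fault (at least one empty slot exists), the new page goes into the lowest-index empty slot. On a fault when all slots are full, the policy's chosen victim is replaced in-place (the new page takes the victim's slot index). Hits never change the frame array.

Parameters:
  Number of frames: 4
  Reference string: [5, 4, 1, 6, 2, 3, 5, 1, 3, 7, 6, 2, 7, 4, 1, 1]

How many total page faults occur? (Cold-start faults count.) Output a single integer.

Answer: 9

Derivation:
Step 0: ref 5 → FAULT, frames=[5,-,-,-]
Step 1: ref 4 → FAULT, frames=[5,4,-,-]
Step 2: ref 1 → FAULT, frames=[5,4,1,-]
Step 3: ref 6 → FAULT, frames=[5,4,1,6]
Step 4: ref 2 → FAULT (evict 4), frames=[5,2,1,6]
Step 5: ref 3 → FAULT (evict 2), frames=[5,3,1,6]
Step 6: ref 5 → HIT, frames=[5,3,1,6]
Step 7: ref 1 → HIT, frames=[5,3,1,6]
Step 8: ref 3 → HIT, frames=[5,3,1,6]
Step 9: ref 7 → FAULT (evict 3), frames=[5,7,1,6]
Step 10: ref 6 → HIT, frames=[5,7,1,6]
Step 11: ref 2 → FAULT (evict 5), frames=[2,7,1,6]
Step 12: ref 7 → HIT, frames=[2,7,1,6]
Step 13: ref 4 → FAULT (evict 2), frames=[4,7,1,6]
Step 14: ref 1 → HIT, frames=[4,7,1,6]
Step 15: ref 1 → HIT, frames=[4,7,1,6]
Total faults: 9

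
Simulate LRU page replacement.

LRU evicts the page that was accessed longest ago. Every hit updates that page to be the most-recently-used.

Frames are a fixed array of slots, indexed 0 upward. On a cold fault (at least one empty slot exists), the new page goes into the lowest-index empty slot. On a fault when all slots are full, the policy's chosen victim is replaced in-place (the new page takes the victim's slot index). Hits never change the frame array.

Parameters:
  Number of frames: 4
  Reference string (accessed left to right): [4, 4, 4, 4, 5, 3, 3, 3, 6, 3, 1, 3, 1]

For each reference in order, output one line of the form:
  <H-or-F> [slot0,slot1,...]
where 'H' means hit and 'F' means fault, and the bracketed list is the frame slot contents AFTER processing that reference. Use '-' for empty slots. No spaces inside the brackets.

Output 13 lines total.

F [4,-,-,-]
H [4,-,-,-]
H [4,-,-,-]
H [4,-,-,-]
F [4,5,-,-]
F [4,5,3,-]
H [4,5,3,-]
H [4,5,3,-]
F [4,5,3,6]
H [4,5,3,6]
F [1,5,3,6]
H [1,5,3,6]
H [1,5,3,6]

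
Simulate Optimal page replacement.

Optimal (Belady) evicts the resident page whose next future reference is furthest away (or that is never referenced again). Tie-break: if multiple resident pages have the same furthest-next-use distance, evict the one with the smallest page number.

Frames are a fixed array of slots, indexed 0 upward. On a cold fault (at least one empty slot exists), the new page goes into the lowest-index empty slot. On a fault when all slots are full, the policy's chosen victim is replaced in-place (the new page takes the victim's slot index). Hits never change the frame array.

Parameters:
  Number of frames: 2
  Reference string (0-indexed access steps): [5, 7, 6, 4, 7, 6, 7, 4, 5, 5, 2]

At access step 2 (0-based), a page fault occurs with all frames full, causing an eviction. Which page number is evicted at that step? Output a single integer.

Step 0: ref 5 -> FAULT, frames=[5,-]
Step 1: ref 7 -> FAULT, frames=[5,7]
Step 2: ref 6 -> FAULT, evict 5, frames=[6,7]
At step 2: evicted page 5

Answer: 5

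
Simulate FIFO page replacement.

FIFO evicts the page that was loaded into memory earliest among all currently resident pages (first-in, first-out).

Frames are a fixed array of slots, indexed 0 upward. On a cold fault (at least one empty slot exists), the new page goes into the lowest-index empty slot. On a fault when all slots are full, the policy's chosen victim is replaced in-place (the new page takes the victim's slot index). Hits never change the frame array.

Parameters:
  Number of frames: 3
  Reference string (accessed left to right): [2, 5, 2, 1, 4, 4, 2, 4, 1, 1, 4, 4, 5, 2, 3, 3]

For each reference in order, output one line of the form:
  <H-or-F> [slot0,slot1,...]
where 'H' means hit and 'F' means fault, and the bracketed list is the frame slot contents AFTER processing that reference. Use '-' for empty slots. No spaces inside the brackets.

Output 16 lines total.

F [2,-,-]
F [2,5,-]
H [2,5,-]
F [2,5,1]
F [4,5,1]
H [4,5,1]
F [4,2,1]
H [4,2,1]
H [4,2,1]
H [4,2,1]
H [4,2,1]
H [4,2,1]
F [4,2,5]
H [4,2,5]
F [3,2,5]
H [3,2,5]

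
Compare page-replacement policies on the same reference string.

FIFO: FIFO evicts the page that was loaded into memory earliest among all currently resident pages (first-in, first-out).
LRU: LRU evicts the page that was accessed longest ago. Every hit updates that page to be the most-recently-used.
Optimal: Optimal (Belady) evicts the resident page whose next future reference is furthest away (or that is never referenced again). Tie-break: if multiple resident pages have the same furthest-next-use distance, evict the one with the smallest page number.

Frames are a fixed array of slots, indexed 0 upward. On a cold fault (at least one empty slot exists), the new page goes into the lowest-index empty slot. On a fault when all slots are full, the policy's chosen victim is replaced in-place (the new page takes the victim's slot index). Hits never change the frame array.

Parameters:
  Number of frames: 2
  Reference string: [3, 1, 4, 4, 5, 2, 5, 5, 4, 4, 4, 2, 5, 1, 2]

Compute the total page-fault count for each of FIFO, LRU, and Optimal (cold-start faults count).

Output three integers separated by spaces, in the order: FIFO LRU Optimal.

Answer: 9 10 8

Derivation:
--- FIFO ---
  step 0: ref 3 -> FAULT, frames=[3,-] (faults so far: 1)
  step 1: ref 1 -> FAULT, frames=[3,1] (faults so far: 2)
  step 2: ref 4 -> FAULT, evict 3, frames=[4,1] (faults so far: 3)
  step 3: ref 4 -> HIT, frames=[4,1] (faults so far: 3)
  step 4: ref 5 -> FAULT, evict 1, frames=[4,5] (faults so far: 4)
  step 5: ref 2 -> FAULT, evict 4, frames=[2,5] (faults so far: 5)
  step 6: ref 5 -> HIT, frames=[2,5] (faults so far: 5)
  step 7: ref 5 -> HIT, frames=[2,5] (faults so far: 5)
  step 8: ref 4 -> FAULT, evict 5, frames=[2,4] (faults so far: 6)
  step 9: ref 4 -> HIT, frames=[2,4] (faults so far: 6)
  step 10: ref 4 -> HIT, frames=[2,4] (faults so far: 6)
  step 11: ref 2 -> HIT, frames=[2,4] (faults so far: 6)
  step 12: ref 5 -> FAULT, evict 2, frames=[5,4] (faults so far: 7)
  step 13: ref 1 -> FAULT, evict 4, frames=[5,1] (faults so far: 8)
  step 14: ref 2 -> FAULT, evict 5, frames=[2,1] (faults so far: 9)
  FIFO total faults: 9
--- LRU ---
  step 0: ref 3 -> FAULT, frames=[3,-] (faults so far: 1)
  step 1: ref 1 -> FAULT, frames=[3,1] (faults so far: 2)
  step 2: ref 4 -> FAULT, evict 3, frames=[4,1] (faults so far: 3)
  step 3: ref 4 -> HIT, frames=[4,1] (faults so far: 3)
  step 4: ref 5 -> FAULT, evict 1, frames=[4,5] (faults so far: 4)
  step 5: ref 2 -> FAULT, evict 4, frames=[2,5] (faults so far: 5)
  step 6: ref 5 -> HIT, frames=[2,5] (faults so far: 5)
  step 7: ref 5 -> HIT, frames=[2,5] (faults so far: 5)
  step 8: ref 4 -> FAULT, evict 2, frames=[4,5] (faults so far: 6)
  step 9: ref 4 -> HIT, frames=[4,5] (faults so far: 6)
  step 10: ref 4 -> HIT, frames=[4,5] (faults so far: 6)
  step 11: ref 2 -> FAULT, evict 5, frames=[4,2] (faults so far: 7)
  step 12: ref 5 -> FAULT, evict 4, frames=[5,2] (faults so far: 8)
  step 13: ref 1 -> FAULT, evict 2, frames=[5,1] (faults so far: 9)
  step 14: ref 2 -> FAULT, evict 5, frames=[2,1] (faults so far: 10)
  LRU total faults: 10
--- Optimal ---
  step 0: ref 3 -> FAULT, frames=[3,-] (faults so far: 1)
  step 1: ref 1 -> FAULT, frames=[3,1] (faults so far: 2)
  step 2: ref 4 -> FAULT, evict 3, frames=[4,1] (faults so far: 3)
  step 3: ref 4 -> HIT, frames=[4,1] (faults so far: 3)
  step 4: ref 5 -> FAULT, evict 1, frames=[4,5] (faults so far: 4)
  step 5: ref 2 -> FAULT, evict 4, frames=[2,5] (faults so far: 5)
  step 6: ref 5 -> HIT, frames=[2,5] (faults so far: 5)
  step 7: ref 5 -> HIT, frames=[2,5] (faults so far: 5)
  step 8: ref 4 -> FAULT, evict 5, frames=[2,4] (faults so far: 6)
  step 9: ref 4 -> HIT, frames=[2,4] (faults so far: 6)
  step 10: ref 4 -> HIT, frames=[2,4] (faults so far: 6)
  step 11: ref 2 -> HIT, frames=[2,4] (faults so far: 6)
  step 12: ref 5 -> FAULT, evict 4, frames=[2,5] (faults so far: 7)
  step 13: ref 1 -> FAULT, evict 5, frames=[2,1] (faults so far: 8)
  step 14: ref 2 -> HIT, frames=[2,1] (faults so far: 8)
  Optimal total faults: 8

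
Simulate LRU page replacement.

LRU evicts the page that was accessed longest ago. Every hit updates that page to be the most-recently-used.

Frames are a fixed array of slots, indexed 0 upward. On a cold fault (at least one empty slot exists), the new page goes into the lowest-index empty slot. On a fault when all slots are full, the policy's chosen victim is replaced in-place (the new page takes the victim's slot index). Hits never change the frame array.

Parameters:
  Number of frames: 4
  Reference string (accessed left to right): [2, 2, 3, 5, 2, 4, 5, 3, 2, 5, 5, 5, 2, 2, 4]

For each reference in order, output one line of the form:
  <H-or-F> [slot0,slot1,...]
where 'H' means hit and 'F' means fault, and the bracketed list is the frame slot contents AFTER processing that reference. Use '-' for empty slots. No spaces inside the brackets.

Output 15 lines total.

F [2,-,-,-]
H [2,-,-,-]
F [2,3,-,-]
F [2,3,5,-]
H [2,3,5,-]
F [2,3,5,4]
H [2,3,5,4]
H [2,3,5,4]
H [2,3,5,4]
H [2,3,5,4]
H [2,3,5,4]
H [2,3,5,4]
H [2,3,5,4]
H [2,3,5,4]
H [2,3,5,4]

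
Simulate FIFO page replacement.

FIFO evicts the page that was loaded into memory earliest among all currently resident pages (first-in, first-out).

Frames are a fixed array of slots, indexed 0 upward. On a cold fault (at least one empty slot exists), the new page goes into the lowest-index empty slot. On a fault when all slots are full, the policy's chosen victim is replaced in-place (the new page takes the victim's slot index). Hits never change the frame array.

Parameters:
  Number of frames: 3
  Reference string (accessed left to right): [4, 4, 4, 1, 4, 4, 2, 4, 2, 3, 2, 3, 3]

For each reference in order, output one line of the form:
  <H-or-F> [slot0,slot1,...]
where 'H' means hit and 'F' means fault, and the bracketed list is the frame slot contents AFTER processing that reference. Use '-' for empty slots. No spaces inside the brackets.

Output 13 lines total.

F [4,-,-]
H [4,-,-]
H [4,-,-]
F [4,1,-]
H [4,1,-]
H [4,1,-]
F [4,1,2]
H [4,1,2]
H [4,1,2]
F [3,1,2]
H [3,1,2]
H [3,1,2]
H [3,1,2]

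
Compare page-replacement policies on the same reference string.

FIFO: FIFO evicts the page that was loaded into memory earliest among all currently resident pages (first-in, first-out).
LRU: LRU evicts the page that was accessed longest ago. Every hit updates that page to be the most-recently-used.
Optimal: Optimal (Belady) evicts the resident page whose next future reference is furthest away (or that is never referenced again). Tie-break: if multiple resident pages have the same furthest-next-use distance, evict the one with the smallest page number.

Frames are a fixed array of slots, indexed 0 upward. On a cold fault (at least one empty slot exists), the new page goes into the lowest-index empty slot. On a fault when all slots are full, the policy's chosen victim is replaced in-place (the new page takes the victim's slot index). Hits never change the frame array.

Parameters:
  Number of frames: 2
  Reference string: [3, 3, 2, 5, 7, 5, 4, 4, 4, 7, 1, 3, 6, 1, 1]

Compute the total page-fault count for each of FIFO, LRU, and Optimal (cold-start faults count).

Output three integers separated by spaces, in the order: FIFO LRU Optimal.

Answer: 9 10 8

Derivation:
--- FIFO ---
  step 0: ref 3 -> FAULT, frames=[3,-] (faults so far: 1)
  step 1: ref 3 -> HIT, frames=[3,-] (faults so far: 1)
  step 2: ref 2 -> FAULT, frames=[3,2] (faults so far: 2)
  step 3: ref 5 -> FAULT, evict 3, frames=[5,2] (faults so far: 3)
  step 4: ref 7 -> FAULT, evict 2, frames=[5,7] (faults so far: 4)
  step 5: ref 5 -> HIT, frames=[5,7] (faults so far: 4)
  step 6: ref 4 -> FAULT, evict 5, frames=[4,7] (faults so far: 5)
  step 7: ref 4 -> HIT, frames=[4,7] (faults so far: 5)
  step 8: ref 4 -> HIT, frames=[4,7] (faults so far: 5)
  step 9: ref 7 -> HIT, frames=[4,7] (faults so far: 5)
  step 10: ref 1 -> FAULT, evict 7, frames=[4,1] (faults so far: 6)
  step 11: ref 3 -> FAULT, evict 4, frames=[3,1] (faults so far: 7)
  step 12: ref 6 -> FAULT, evict 1, frames=[3,6] (faults so far: 8)
  step 13: ref 1 -> FAULT, evict 3, frames=[1,6] (faults so far: 9)
  step 14: ref 1 -> HIT, frames=[1,6] (faults so far: 9)
  FIFO total faults: 9
--- LRU ---
  step 0: ref 3 -> FAULT, frames=[3,-] (faults so far: 1)
  step 1: ref 3 -> HIT, frames=[3,-] (faults so far: 1)
  step 2: ref 2 -> FAULT, frames=[3,2] (faults so far: 2)
  step 3: ref 5 -> FAULT, evict 3, frames=[5,2] (faults so far: 3)
  step 4: ref 7 -> FAULT, evict 2, frames=[5,7] (faults so far: 4)
  step 5: ref 5 -> HIT, frames=[5,7] (faults so far: 4)
  step 6: ref 4 -> FAULT, evict 7, frames=[5,4] (faults so far: 5)
  step 7: ref 4 -> HIT, frames=[5,4] (faults so far: 5)
  step 8: ref 4 -> HIT, frames=[5,4] (faults so far: 5)
  step 9: ref 7 -> FAULT, evict 5, frames=[7,4] (faults so far: 6)
  step 10: ref 1 -> FAULT, evict 4, frames=[7,1] (faults so far: 7)
  step 11: ref 3 -> FAULT, evict 7, frames=[3,1] (faults so far: 8)
  step 12: ref 6 -> FAULT, evict 1, frames=[3,6] (faults so far: 9)
  step 13: ref 1 -> FAULT, evict 3, frames=[1,6] (faults so far: 10)
  step 14: ref 1 -> HIT, frames=[1,6] (faults so far: 10)
  LRU total faults: 10
--- Optimal ---
  step 0: ref 3 -> FAULT, frames=[3,-] (faults so far: 1)
  step 1: ref 3 -> HIT, frames=[3,-] (faults so far: 1)
  step 2: ref 2 -> FAULT, frames=[3,2] (faults so far: 2)
  step 3: ref 5 -> FAULT, evict 2, frames=[3,5] (faults so far: 3)
  step 4: ref 7 -> FAULT, evict 3, frames=[7,5] (faults so far: 4)
  step 5: ref 5 -> HIT, frames=[7,5] (faults so far: 4)
  step 6: ref 4 -> FAULT, evict 5, frames=[7,4] (faults so far: 5)
  step 7: ref 4 -> HIT, frames=[7,4] (faults so far: 5)
  step 8: ref 4 -> HIT, frames=[7,4] (faults so far: 5)
  step 9: ref 7 -> HIT, frames=[7,4] (faults so far: 5)
  step 10: ref 1 -> FAULT, evict 4, frames=[7,1] (faults so far: 6)
  step 11: ref 3 -> FAULT, evict 7, frames=[3,1] (faults so far: 7)
  step 12: ref 6 -> FAULT, evict 3, frames=[6,1] (faults so far: 8)
  step 13: ref 1 -> HIT, frames=[6,1] (faults so far: 8)
  step 14: ref 1 -> HIT, frames=[6,1] (faults so far: 8)
  Optimal total faults: 8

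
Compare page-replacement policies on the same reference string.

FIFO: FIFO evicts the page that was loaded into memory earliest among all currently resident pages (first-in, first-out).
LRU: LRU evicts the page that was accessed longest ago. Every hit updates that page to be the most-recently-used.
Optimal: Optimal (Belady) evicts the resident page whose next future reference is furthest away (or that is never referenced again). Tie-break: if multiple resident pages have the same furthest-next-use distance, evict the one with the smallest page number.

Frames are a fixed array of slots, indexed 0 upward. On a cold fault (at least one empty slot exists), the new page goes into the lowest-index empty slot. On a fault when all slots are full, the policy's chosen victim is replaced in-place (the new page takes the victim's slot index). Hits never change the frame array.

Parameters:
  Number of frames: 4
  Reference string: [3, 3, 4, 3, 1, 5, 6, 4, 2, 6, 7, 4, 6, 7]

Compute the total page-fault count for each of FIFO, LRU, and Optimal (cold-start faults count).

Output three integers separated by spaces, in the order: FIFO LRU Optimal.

--- FIFO ---
  step 0: ref 3 -> FAULT, frames=[3,-,-,-] (faults so far: 1)
  step 1: ref 3 -> HIT, frames=[3,-,-,-] (faults so far: 1)
  step 2: ref 4 -> FAULT, frames=[3,4,-,-] (faults so far: 2)
  step 3: ref 3 -> HIT, frames=[3,4,-,-] (faults so far: 2)
  step 4: ref 1 -> FAULT, frames=[3,4,1,-] (faults so far: 3)
  step 5: ref 5 -> FAULT, frames=[3,4,1,5] (faults so far: 4)
  step 6: ref 6 -> FAULT, evict 3, frames=[6,4,1,5] (faults so far: 5)
  step 7: ref 4 -> HIT, frames=[6,4,1,5] (faults so far: 5)
  step 8: ref 2 -> FAULT, evict 4, frames=[6,2,1,5] (faults so far: 6)
  step 9: ref 6 -> HIT, frames=[6,2,1,5] (faults so far: 6)
  step 10: ref 7 -> FAULT, evict 1, frames=[6,2,7,5] (faults so far: 7)
  step 11: ref 4 -> FAULT, evict 5, frames=[6,2,7,4] (faults so far: 8)
  step 12: ref 6 -> HIT, frames=[6,2,7,4] (faults so far: 8)
  step 13: ref 7 -> HIT, frames=[6,2,7,4] (faults so far: 8)
  FIFO total faults: 8
--- LRU ---
  step 0: ref 3 -> FAULT, frames=[3,-,-,-] (faults so far: 1)
  step 1: ref 3 -> HIT, frames=[3,-,-,-] (faults so far: 1)
  step 2: ref 4 -> FAULT, frames=[3,4,-,-] (faults so far: 2)
  step 3: ref 3 -> HIT, frames=[3,4,-,-] (faults so far: 2)
  step 4: ref 1 -> FAULT, frames=[3,4,1,-] (faults so far: 3)
  step 5: ref 5 -> FAULT, frames=[3,4,1,5] (faults so far: 4)
  step 6: ref 6 -> FAULT, evict 4, frames=[3,6,1,5] (faults so far: 5)
  step 7: ref 4 -> FAULT, evict 3, frames=[4,6,1,5] (faults so far: 6)
  step 8: ref 2 -> FAULT, evict 1, frames=[4,6,2,5] (faults so far: 7)
  step 9: ref 6 -> HIT, frames=[4,6,2,5] (faults so far: 7)
  step 10: ref 7 -> FAULT, evict 5, frames=[4,6,2,7] (faults so far: 8)
  step 11: ref 4 -> HIT, frames=[4,6,2,7] (faults so far: 8)
  step 12: ref 6 -> HIT, frames=[4,6,2,7] (faults so far: 8)
  step 13: ref 7 -> HIT, frames=[4,6,2,7] (faults so far: 8)
  LRU total faults: 8
--- Optimal ---
  step 0: ref 3 -> FAULT, frames=[3,-,-,-] (faults so far: 1)
  step 1: ref 3 -> HIT, frames=[3,-,-,-] (faults so far: 1)
  step 2: ref 4 -> FAULT, frames=[3,4,-,-] (faults so far: 2)
  step 3: ref 3 -> HIT, frames=[3,4,-,-] (faults so far: 2)
  step 4: ref 1 -> FAULT, frames=[3,4,1,-] (faults so far: 3)
  step 5: ref 5 -> FAULT, frames=[3,4,1,5] (faults so far: 4)
  step 6: ref 6 -> FAULT, evict 1, frames=[3,4,6,5] (faults so far: 5)
  step 7: ref 4 -> HIT, frames=[3,4,6,5] (faults so far: 5)
  step 8: ref 2 -> FAULT, evict 3, frames=[2,4,6,5] (faults so far: 6)
  step 9: ref 6 -> HIT, frames=[2,4,6,5] (faults so far: 6)
  step 10: ref 7 -> FAULT, evict 2, frames=[7,4,6,5] (faults so far: 7)
  step 11: ref 4 -> HIT, frames=[7,4,6,5] (faults so far: 7)
  step 12: ref 6 -> HIT, frames=[7,4,6,5] (faults so far: 7)
  step 13: ref 7 -> HIT, frames=[7,4,6,5] (faults so far: 7)
  Optimal total faults: 7

Answer: 8 8 7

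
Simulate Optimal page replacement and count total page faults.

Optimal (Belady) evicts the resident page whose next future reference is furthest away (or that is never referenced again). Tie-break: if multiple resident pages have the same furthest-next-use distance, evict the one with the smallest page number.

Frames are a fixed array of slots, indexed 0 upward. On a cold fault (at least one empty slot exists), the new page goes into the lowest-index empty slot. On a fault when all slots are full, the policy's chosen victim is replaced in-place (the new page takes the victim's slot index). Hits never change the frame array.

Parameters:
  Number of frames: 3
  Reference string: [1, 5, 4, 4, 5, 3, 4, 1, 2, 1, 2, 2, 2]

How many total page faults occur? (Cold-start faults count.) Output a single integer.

Answer: 5

Derivation:
Step 0: ref 1 → FAULT, frames=[1,-,-]
Step 1: ref 5 → FAULT, frames=[1,5,-]
Step 2: ref 4 → FAULT, frames=[1,5,4]
Step 3: ref 4 → HIT, frames=[1,5,4]
Step 4: ref 5 → HIT, frames=[1,5,4]
Step 5: ref 3 → FAULT (evict 5), frames=[1,3,4]
Step 6: ref 4 → HIT, frames=[1,3,4]
Step 7: ref 1 → HIT, frames=[1,3,4]
Step 8: ref 2 → FAULT (evict 3), frames=[1,2,4]
Step 9: ref 1 → HIT, frames=[1,2,4]
Step 10: ref 2 → HIT, frames=[1,2,4]
Step 11: ref 2 → HIT, frames=[1,2,4]
Step 12: ref 2 → HIT, frames=[1,2,4]
Total faults: 5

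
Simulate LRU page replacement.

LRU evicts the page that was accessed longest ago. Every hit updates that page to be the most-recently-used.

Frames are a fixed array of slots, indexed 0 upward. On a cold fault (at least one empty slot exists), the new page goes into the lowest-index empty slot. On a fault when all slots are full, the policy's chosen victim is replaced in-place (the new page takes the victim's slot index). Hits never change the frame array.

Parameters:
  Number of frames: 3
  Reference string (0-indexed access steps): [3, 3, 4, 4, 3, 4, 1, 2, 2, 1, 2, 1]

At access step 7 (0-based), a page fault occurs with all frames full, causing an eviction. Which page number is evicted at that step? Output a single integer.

Answer: 3

Derivation:
Step 0: ref 3 -> FAULT, frames=[3,-,-]
Step 1: ref 3 -> HIT, frames=[3,-,-]
Step 2: ref 4 -> FAULT, frames=[3,4,-]
Step 3: ref 4 -> HIT, frames=[3,4,-]
Step 4: ref 3 -> HIT, frames=[3,4,-]
Step 5: ref 4 -> HIT, frames=[3,4,-]
Step 6: ref 1 -> FAULT, frames=[3,4,1]
Step 7: ref 2 -> FAULT, evict 3, frames=[2,4,1]
At step 7: evicted page 3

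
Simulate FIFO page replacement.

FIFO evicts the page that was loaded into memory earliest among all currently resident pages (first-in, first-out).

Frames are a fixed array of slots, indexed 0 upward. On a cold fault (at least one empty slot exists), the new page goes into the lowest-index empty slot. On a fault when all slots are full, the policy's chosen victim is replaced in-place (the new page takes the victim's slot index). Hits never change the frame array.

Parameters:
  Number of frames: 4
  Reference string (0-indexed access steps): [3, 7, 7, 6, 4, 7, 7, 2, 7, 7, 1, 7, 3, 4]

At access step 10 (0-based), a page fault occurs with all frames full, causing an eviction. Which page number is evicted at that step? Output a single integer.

Step 0: ref 3 -> FAULT, frames=[3,-,-,-]
Step 1: ref 7 -> FAULT, frames=[3,7,-,-]
Step 2: ref 7 -> HIT, frames=[3,7,-,-]
Step 3: ref 6 -> FAULT, frames=[3,7,6,-]
Step 4: ref 4 -> FAULT, frames=[3,7,6,4]
Step 5: ref 7 -> HIT, frames=[3,7,6,4]
Step 6: ref 7 -> HIT, frames=[3,7,6,4]
Step 7: ref 2 -> FAULT, evict 3, frames=[2,7,6,4]
Step 8: ref 7 -> HIT, frames=[2,7,6,4]
Step 9: ref 7 -> HIT, frames=[2,7,6,4]
Step 10: ref 1 -> FAULT, evict 7, frames=[2,1,6,4]
At step 10: evicted page 7

Answer: 7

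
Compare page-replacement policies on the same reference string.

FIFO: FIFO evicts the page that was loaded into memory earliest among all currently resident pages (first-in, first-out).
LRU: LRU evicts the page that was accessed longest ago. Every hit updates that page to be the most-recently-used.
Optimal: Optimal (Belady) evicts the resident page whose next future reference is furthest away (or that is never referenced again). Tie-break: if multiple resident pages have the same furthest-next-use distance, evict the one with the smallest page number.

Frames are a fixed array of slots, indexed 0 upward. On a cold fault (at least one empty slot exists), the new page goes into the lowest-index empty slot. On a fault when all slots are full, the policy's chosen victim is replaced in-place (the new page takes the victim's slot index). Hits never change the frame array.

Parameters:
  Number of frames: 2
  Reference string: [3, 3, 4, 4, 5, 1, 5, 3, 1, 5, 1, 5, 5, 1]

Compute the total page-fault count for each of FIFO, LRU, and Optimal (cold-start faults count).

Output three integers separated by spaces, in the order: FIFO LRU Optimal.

Answer: 7 7 6

Derivation:
--- FIFO ---
  step 0: ref 3 -> FAULT, frames=[3,-] (faults so far: 1)
  step 1: ref 3 -> HIT, frames=[3,-] (faults so far: 1)
  step 2: ref 4 -> FAULT, frames=[3,4] (faults so far: 2)
  step 3: ref 4 -> HIT, frames=[3,4] (faults so far: 2)
  step 4: ref 5 -> FAULT, evict 3, frames=[5,4] (faults so far: 3)
  step 5: ref 1 -> FAULT, evict 4, frames=[5,1] (faults so far: 4)
  step 6: ref 5 -> HIT, frames=[5,1] (faults so far: 4)
  step 7: ref 3 -> FAULT, evict 5, frames=[3,1] (faults so far: 5)
  step 8: ref 1 -> HIT, frames=[3,1] (faults so far: 5)
  step 9: ref 5 -> FAULT, evict 1, frames=[3,5] (faults so far: 6)
  step 10: ref 1 -> FAULT, evict 3, frames=[1,5] (faults so far: 7)
  step 11: ref 5 -> HIT, frames=[1,5] (faults so far: 7)
  step 12: ref 5 -> HIT, frames=[1,5] (faults so far: 7)
  step 13: ref 1 -> HIT, frames=[1,5] (faults so far: 7)
  FIFO total faults: 7
--- LRU ---
  step 0: ref 3 -> FAULT, frames=[3,-] (faults so far: 1)
  step 1: ref 3 -> HIT, frames=[3,-] (faults so far: 1)
  step 2: ref 4 -> FAULT, frames=[3,4] (faults so far: 2)
  step 3: ref 4 -> HIT, frames=[3,4] (faults so far: 2)
  step 4: ref 5 -> FAULT, evict 3, frames=[5,4] (faults so far: 3)
  step 5: ref 1 -> FAULT, evict 4, frames=[5,1] (faults so far: 4)
  step 6: ref 5 -> HIT, frames=[5,1] (faults so far: 4)
  step 7: ref 3 -> FAULT, evict 1, frames=[5,3] (faults so far: 5)
  step 8: ref 1 -> FAULT, evict 5, frames=[1,3] (faults so far: 6)
  step 9: ref 5 -> FAULT, evict 3, frames=[1,5] (faults so far: 7)
  step 10: ref 1 -> HIT, frames=[1,5] (faults so far: 7)
  step 11: ref 5 -> HIT, frames=[1,5] (faults so far: 7)
  step 12: ref 5 -> HIT, frames=[1,5] (faults so far: 7)
  step 13: ref 1 -> HIT, frames=[1,5] (faults so far: 7)
  LRU total faults: 7
--- Optimal ---
  step 0: ref 3 -> FAULT, frames=[3,-] (faults so far: 1)
  step 1: ref 3 -> HIT, frames=[3,-] (faults so far: 1)
  step 2: ref 4 -> FAULT, frames=[3,4] (faults so far: 2)
  step 3: ref 4 -> HIT, frames=[3,4] (faults so far: 2)
  step 4: ref 5 -> FAULT, evict 4, frames=[3,5] (faults so far: 3)
  step 5: ref 1 -> FAULT, evict 3, frames=[1,5] (faults so far: 4)
  step 6: ref 5 -> HIT, frames=[1,5] (faults so far: 4)
  step 7: ref 3 -> FAULT, evict 5, frames=[1,3] (faults so far: 5)
  step 8: ref 1 -> HIT, frames=[1,3] (faults so far: 5)
  step 9: ref 5 -> FAULT, evict 3, frames=[1,5] (faults so far: 6)
  step 10: ref 1 -> HIT, frames=[1,5] (faults so far: 6)
  step 11: ref 5 -> HIT, frames=[1,5] (faults so far: 6)
  step 12: ref 5 -> HIT, frames=[1,5] (faults so far: 6)
  step 13: ref 1 -> HIT, frames=[1,5] (faults so far: 6)
  Optimal total faults: 6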